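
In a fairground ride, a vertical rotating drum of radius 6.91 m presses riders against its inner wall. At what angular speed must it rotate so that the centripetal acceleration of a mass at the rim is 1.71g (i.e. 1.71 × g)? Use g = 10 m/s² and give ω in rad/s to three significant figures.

1.57 rad/s

Centripetal acceleration a_c = ω²r. Setting ω²r = 1.71g:
ω = √(1.71g / r) = √(1.71 × 10.0 / 6.91) = √2.475 = 1.573 rad/s.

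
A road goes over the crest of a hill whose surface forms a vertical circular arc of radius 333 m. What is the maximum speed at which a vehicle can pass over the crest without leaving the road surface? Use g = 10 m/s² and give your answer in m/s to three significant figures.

At the crest the centre of the circle is below the vehicle, so the net downward (centripetal) force is mg − N = mv²/r.
The vehicle leaves the road when N → 0, giving v_max = √(g r) = √(10.0 × 333) = 57.71 m/s.

57.7 m/s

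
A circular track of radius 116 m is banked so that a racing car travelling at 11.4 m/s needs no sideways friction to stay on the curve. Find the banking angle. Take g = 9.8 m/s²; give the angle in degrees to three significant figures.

6.52°

With no friction, the horizontal component of the normal force provides the centripetal force: N sinθ = mv²/r, while N cosθ = mg vertically.
Dividing: tanθ = v²/(r g) = (11.4)²/(116 × 9.8) = 130.0/1137 = 0.1143.
θ = arctan(0.1143) = 6.522°.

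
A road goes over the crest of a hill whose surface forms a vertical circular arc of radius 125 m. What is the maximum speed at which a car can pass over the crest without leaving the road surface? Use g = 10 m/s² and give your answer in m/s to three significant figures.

At the crest the centre of the circle is below the car, so the net downward (centripetal) force is mg − N = mv²/r.
The car leaves the road when N → 0, giving v_max = √(g r) = √(10.0 × 125) = 35.36 m/s.

35.4 m/s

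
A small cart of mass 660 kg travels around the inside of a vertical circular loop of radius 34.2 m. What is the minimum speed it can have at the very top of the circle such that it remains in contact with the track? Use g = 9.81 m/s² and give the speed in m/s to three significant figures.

18.3 m/s

At the top, both weight mg and N point toward the centre: N + mg = mv²/r.
At minimum speed N → 0, so mg = mv_min²/r ⇒ v_min = √(g r) = √(9.81 × 34.2) = 18.32 m/s.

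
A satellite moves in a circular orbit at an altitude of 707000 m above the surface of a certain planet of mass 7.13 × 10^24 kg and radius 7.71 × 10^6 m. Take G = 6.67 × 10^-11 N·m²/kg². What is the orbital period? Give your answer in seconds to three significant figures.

7040 s

r = R + h = 7.71 × 10^6 + 707000 = 8.417 × 10^6 m. Gravity provides the centripetal force: G M m / r² = m v² / r ⇒ v = √(GM/r) = 7517 m/s.
T = 2πr/v = 2π × 8.417 × 10^6 / 7517 = 7036 s.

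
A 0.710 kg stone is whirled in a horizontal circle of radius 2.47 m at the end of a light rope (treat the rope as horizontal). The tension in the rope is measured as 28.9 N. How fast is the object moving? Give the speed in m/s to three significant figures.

T = m v²/r ⇒ v = √(T r / m) = √(28.9 × 2.47 / 0.710) = √100.5 = 10.03 m/s.

10.0 m/s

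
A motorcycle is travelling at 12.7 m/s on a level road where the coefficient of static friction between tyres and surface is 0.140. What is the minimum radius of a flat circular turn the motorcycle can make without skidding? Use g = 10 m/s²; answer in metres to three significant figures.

115 m

At the limit, μ_s m g = m v²/r, so r_min = v²/(μ_s g) = (12.7)²/(0.140 × 10.0) = 161.3/1.400 = 115.2 m.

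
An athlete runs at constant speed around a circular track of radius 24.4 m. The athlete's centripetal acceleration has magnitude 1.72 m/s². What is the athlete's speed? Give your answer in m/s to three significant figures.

a_c = v²/r ⇒ v = √(a_c · r) = √(1.72 × 24.4) = √41.97 = 6.478 m/s.

6.48 m/s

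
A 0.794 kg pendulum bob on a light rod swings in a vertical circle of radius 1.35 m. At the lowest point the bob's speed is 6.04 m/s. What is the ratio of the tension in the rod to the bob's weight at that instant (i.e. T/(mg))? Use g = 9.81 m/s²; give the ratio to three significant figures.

At the bottom, T − mg = mv²/r, so T = m(v²/r + g) and T/(mg) = v²/(rg) + 1 = (6.04)²/(1.35 × 9.81) + 1 = 2.755 + 1 = 3.755.

3.75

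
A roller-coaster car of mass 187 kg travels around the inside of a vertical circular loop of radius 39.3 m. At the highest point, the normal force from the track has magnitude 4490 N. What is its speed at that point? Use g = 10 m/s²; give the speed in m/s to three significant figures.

At the top, N + mg = mv²/r, so v = √(r(N/m + g)) = √(39.3 × (4490/187 + 10.0)) = √(39.3 × 34.01) = √1337 = 36.56 m/s.

36.6 m/s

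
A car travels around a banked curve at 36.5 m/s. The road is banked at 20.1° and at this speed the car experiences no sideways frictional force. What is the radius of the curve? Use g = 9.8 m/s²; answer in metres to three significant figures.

371 m

Frictionless banking: tanθ = v²/(rg), so r = v²/(g tanθ).
r = (36.5)²/(9.8 × tan 20.1°) = 1332/(9.8 × 0.3659) = 1332/3.586 = 371.5 m.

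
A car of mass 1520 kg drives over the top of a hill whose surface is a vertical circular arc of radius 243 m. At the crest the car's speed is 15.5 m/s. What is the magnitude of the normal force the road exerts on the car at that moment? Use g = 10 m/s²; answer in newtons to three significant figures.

At the crest the centripetal acceleration points downward (toward the centre of the arc), so mg − N = mv²/r.
N = m(g − v²/r) = 1520 × (10.0 − (15.5)²/243) = 1520 × (10.0 − 0.9887) = 1520 × 9.011 = 13700 N.

13700 N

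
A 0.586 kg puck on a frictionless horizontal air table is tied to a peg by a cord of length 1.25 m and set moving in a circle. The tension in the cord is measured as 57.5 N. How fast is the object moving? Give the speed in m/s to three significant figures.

T = m v²/r ⇒ v = √(T r / m) = √(57.5 × 1.25 / 0.586) = √122.7 = 11.07 m/s.

11.1 m/s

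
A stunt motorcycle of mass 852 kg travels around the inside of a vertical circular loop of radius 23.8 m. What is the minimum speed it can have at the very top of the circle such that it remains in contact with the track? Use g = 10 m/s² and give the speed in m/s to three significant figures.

15.4 m/s

At the highest point the centre is directly below, so both the weight and N act inward: N + mg = mv²/r.
At minimum speed N → 0, so mg = mv_min²/r ⇒ v_min = √(g r) = √(10.0 × 23.8) = 15.43 m/s.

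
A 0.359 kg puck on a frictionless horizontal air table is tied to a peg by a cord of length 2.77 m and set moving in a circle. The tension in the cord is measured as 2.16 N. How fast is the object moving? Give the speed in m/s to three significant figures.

4.08 m/s

T = m v²/r ⇒ v = √(T r / m) = √(2.16 × 2.77 / 0.359) = √16.67 = 4.082 m/s.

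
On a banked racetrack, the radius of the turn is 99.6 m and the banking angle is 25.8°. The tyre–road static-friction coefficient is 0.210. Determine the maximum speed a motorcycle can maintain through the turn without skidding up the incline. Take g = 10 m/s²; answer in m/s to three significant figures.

At the maximum speed, friction acts down the slope at its limiting value f = μN. Radially (horizontal, toward centre): N sinθ + μN cosθ = mv²/r. Vertically: N cosθ − μN sinθ = mg.
Dividing: v² = r g (sinθ + μcosθ)/(cosθ − μsinθ).
sinθ + μcosθ = 0.4352 + 0.210×0.9003 = 0.6243; cosθ − μsinθ = 0.9003 − 0.210×0.4352 = 0.8089.
v² = 99.6 × 10.0 × 0.6243/0.8089 = 768.7 m²/s², so v = 27.73 m/s.

27.7 m/s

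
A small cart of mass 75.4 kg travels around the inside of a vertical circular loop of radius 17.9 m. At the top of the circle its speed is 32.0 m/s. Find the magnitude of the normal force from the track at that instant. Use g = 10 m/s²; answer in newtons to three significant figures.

At the top, both N and the weight mg point inward (toward the centre), so N + mg = mv²/r.
N = m(v²/r − g) = 75.4 × ((32.0)²/17.9 − 10.0) = 75.4 × (57.21 − 10.0) = 75.4 × 47.21 = 3559 N.

3560 N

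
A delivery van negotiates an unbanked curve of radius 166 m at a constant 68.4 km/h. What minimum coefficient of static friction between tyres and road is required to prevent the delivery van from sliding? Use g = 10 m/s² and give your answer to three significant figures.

v = 68.4/3.6 = 19.00 m/s.
Friction provides the centripetal force: μ_s m g = m v²/r, so μ_s = v²/(g r) = (19.00)²/(10.0 × 166) = 361.0/1660 = 0.2175.

0.217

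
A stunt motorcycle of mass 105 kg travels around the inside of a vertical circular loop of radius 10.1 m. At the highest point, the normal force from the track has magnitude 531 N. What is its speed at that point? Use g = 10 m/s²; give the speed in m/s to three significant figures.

At the top, N + mg = mv²/r, so v = √(r(N/m + g)) = √(10.1 × (531/105 + 10.0)) = √(10.1 × 15.06) = √152.1 = 12.33 m/s.

12.3 m/s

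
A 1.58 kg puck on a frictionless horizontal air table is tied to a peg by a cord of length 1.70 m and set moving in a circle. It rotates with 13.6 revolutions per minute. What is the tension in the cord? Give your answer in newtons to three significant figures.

ω = 13.6 rev/min × 2π/60 = 1.424 rad/s, so v = ωr = 1.424 × 1.70 = 2.421 m/s.
The tension is the only horizontal force, so it supplies the full centripetal force: T = m v²/r = 1.58 × (2.421)²/1.70 = 1.58 × 5.862/1.70 = 5.448 N.

5.45 N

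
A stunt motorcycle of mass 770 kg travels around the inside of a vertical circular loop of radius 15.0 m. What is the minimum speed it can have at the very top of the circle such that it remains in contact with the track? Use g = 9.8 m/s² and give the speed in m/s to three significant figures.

12.1 m/s

At the highest point the centre is directly below, so both the weight and N act inward: N + mg = mv²/r.
At minimum speed N → 0, so mg = mv_min²/r ⇒ v_min = √(g r) = √(9.8 × 15.0) = 12.12 m/s.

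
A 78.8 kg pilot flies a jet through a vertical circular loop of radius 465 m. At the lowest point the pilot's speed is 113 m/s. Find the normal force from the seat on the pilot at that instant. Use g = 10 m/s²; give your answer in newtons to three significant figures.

At the lowest point, N points up (toward the centre) and the weight mg points down (away from the centre), so the net inward force is N − mg = mv²/r.
N = m(v²/r + g) = 78.8 × ((113)²/465 + 10.0) = 78.8 × (27.46 + 10.0) = 78.8 × 37.46 = 2952 N.

2950 N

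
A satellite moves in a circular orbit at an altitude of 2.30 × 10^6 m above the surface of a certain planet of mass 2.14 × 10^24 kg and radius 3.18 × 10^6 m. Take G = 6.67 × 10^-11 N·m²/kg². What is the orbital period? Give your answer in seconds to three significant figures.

6750 s

r = R + h = 3.18 × 10^6 + 2.30 × 10^6 = 5.480 × 10^6 m. Gravity provides the centripetal force: G M m / r² = m v² / r ⇒ v = √(GM/r) = 5104 m/s.
T = 2πr/v = 2π × 5.480 × 10^6 / 5104 = 6747 s.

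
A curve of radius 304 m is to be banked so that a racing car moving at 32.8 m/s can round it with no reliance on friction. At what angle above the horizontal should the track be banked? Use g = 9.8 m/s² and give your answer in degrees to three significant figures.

19.9°

With no friction, the horizontal component of the normal force provides the centripetal force: N sinθ = mv²/r, while N cosθ = mg vertically.
Dividing: tanθ = v²/(r g) = (32.8)²/(304 × 9.8) = 1076/2979 = 0.3611.
θ = arctan(0.3611) = 19.86°.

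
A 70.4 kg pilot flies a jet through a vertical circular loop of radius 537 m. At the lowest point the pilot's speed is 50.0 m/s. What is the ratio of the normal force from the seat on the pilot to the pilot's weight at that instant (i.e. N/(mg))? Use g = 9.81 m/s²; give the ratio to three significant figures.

1.47

At the bottom, N − mg = mv²/r, so N = m(v²/r + g) and N/(mg) = v²/(rg) + 1 = (50.0)²/(537 × 9.81) + 1 = 0.4746 + 1 = 1.475.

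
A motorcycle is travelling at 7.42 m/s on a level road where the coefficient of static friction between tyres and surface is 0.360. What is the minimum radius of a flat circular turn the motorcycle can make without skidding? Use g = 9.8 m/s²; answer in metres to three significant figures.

15.6 m

At the limit, μ_s m g = m v²/r, so r_min = v²/(μ_s g) = (7.42)²/(0.360 × 9.8) = 55.06/3.528 = 15.61 m.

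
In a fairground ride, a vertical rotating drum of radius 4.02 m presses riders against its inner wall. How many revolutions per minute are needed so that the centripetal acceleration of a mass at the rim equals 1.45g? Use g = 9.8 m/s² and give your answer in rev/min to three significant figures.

18.0 rev/min

Require ω²r = 1.45g, so ω = √(1.45 × 9.8/4.02) = 1.880 rad/s.
In rev/min: ω × 60/(2π) = 1.880 × 60/(2π) = 17.95 rev/min.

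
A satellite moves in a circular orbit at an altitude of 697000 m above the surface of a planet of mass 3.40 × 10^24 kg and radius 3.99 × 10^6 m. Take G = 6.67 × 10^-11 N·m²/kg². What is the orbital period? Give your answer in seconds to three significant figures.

r = R + h = 3.99 × 10^6 + 697000 = 4.687 × 10^6 m. Gravity provides the centripetal force: G M m / r² = m v² / r ⇒ v = √(GM/r) = 6956 m/s.
T = 2πr/v = 2π × 4.687 × 10^6 / 6956 = 4234 s.

4230 s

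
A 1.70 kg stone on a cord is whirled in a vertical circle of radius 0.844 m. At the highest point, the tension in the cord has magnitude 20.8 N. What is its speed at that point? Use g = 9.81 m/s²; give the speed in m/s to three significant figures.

At the top, T + mg = mv²/r, so v = √(r(T/m + g)) = √(0.844 × (20.8/1.70 + 9.81)) = √(0.844 × 22.05) = √18.61 = 4.313 m/s.

4.31 m/s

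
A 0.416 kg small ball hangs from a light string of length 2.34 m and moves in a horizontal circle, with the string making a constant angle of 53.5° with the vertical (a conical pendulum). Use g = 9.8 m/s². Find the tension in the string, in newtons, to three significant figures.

6.85 N

Vertically the bob has no acceleration, so T cosθ = mg.
T = mg/cosθ = 0.416 × 9.8 / cos 53.5° = 4.077/0.5948 = 6.854 N.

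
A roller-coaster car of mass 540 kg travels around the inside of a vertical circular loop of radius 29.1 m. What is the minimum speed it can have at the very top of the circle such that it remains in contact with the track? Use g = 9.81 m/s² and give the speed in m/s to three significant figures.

16.9 m/s

At the top, both weight mg and N point toward the centre: N + mg = mv²/r.
At minimum speed N → 0, so mg = mv_min²/r ⇒ v_min = √(g r) = √(9.81 × 29.1) = 16.90 m/s.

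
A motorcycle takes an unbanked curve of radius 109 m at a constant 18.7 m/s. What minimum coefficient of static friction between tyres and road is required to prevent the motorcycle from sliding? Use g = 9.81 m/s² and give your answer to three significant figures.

Friction provides the centripetal force: μ_s m g = m v²/r, so μ_s = v²/(g r) = (18.70)²/(9.81 × 109) = 349.7/1069 = 0.3270.

0.327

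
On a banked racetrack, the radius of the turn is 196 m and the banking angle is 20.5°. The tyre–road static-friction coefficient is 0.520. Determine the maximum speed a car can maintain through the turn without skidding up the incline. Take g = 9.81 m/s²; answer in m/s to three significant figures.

At the maximum speed, friction acts down the slope at its limiting value f = μN. Radially (horizontal, toward centre): N sinθ + μN cosθ = mv²/r. Vertically: N cosθ − μN sinθ = mg.
Dividing: v² = r g (sinθ + μcosθ)/(cosθ − μsinθ).
sinθ + μcosθ = 0.3502 + 0.520×0.9367 = 0.8373; cosθ − μsinθ = 0.9367 − 0.520×0.3502 = 0.7546.
v² = 196 × 9.81 × 0.8373/0.7546 = 2134 m²/s², so v = 46.19 m/s.

46.2 m/s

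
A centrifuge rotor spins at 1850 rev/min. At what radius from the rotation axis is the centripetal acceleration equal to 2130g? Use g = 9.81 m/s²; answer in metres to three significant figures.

0.557 m

ω = 1850 rev/min × 2π/60 = 193.7 rad/s.
a_c = ω²r = 2130g ⇒ r = 2130 × 9.81 / (193.7)² = 20900/37530 = 0.5567 m.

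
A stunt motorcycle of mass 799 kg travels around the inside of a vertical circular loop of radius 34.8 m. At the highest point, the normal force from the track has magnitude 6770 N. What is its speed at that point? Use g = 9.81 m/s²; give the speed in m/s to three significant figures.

At the top, N + mg = mv²/r, so v = √(r(N/m + g)) = √(34.8 × (6770/799 + 9.81)) = √(34.8 × 18.28) = √636.3 = 25.22 m/s.

25.2 m/s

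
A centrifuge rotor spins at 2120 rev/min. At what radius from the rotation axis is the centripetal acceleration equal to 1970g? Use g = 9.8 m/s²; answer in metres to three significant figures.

ω = 2120 rev/min × 2π/60 = 222.0 rad/s.
a_c = ω²r = 1970g ⇒ r = 1970 × 9.8 / (222.0)² = 19310/49290 = 0.3917 m.

0.392 m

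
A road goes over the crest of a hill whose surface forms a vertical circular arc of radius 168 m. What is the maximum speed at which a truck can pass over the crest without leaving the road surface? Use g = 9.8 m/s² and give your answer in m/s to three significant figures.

At the crest the centre of the circle is below the truck, so the net downward (centripetal) force is mg − N = mv²/r.
The truck leaves the road when N → 0, giving v_max = √(g r) = √(9.8 × 168) = 40.58 m/s.

40.6 m/s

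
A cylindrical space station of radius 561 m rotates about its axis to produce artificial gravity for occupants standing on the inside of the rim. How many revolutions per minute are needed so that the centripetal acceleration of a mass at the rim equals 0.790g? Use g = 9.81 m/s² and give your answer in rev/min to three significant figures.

Require ω²r = 0.790g, so ω = √(0.790 × 9.81/561) = 0.1175 rad/s.
In rev/min: ω × 60/(2π) = 0.1175 × 60/(2π) = 1.122 rev/min.

1.12 rev/min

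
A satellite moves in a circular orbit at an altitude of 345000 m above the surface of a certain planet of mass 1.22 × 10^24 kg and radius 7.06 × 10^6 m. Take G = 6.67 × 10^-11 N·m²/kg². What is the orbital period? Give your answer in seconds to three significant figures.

14000 s

r = R + h = 7.06 × 10^6 + 345000 = 7.405 × 10^6 m. Gravity provides the centripetal force: G M m / r² = m v² / r ⇒ v = √(GM/r) = 3315 m/s.
T = 2πr/v = 2π × 7.405 × 10^6 / 3315 = 14040 s.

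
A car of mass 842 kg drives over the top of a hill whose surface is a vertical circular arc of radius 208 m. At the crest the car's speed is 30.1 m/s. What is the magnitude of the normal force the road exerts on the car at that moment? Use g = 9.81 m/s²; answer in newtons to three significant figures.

At the crest the centripetal acceleration points downward (toward the centre of the arc), so mg − N = mv²/r.
N = m(g − v²/r) = 842 × (9.81 − (30.1)²/208) = 842 × (9.81 − 4.356) = 842 × 5.454 = 4592 N.

4590 N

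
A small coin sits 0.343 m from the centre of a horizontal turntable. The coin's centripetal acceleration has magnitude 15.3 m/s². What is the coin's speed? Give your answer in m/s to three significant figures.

2.29 m/s

a_c = v²/r ⇒ v = √(a_c · r) = √(15.3 × 0.343) = √5.248 = 2.291 m/s.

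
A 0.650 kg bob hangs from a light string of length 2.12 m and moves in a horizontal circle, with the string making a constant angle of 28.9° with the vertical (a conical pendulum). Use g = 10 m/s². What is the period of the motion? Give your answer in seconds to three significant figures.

2.71 s

r = L sinθ = 1.025 m. From T sinθ = mω²r and T cosθ = mg: tanθ = ω²r/g, so ω² = g tanθ / r = g/(L cosθ).
ω = √(g/(L cosθ)) = √(10.0/(2.12 × 0.8755)) = √5.388 = 2.321 rad/s.
Period = 2π/ω = 2.707 s.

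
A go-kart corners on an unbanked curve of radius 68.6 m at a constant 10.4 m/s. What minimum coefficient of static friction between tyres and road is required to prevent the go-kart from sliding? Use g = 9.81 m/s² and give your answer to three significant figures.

Friction provides the centripetal force: μ_s m g = m v²/r, so μ_s = v²/(g r) = (10.40)²/(9.81 × 68.6) = 108.2/673.0 = 0.1607.

0.161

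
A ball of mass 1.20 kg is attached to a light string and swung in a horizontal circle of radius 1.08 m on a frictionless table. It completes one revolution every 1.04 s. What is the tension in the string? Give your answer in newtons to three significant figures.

47.3 N

v = 2πr/T = 2π × 1.08/1.04 = 6.525 m/s.
The tension is the only horizontal force, so it supplies the full centripetal force: T = m v²/r = 1.20 × (6.525)²/1.08 = 1.20 × 42.57/1.08 = 47.30 N.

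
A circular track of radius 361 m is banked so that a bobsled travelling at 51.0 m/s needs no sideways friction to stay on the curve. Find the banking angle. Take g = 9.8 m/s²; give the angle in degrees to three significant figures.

With no friction, the horizontal component of the normal force provides the centripetal force: N sinθ = mv²/r, while N cosθ = mg vertically.
Dividing: tanθ = v²/(r g) = (51.0)²/(361 × 9.8) = 2601/3538 = 0.7352.
θ = arctan(0.7352) = 36.32°.

36.3°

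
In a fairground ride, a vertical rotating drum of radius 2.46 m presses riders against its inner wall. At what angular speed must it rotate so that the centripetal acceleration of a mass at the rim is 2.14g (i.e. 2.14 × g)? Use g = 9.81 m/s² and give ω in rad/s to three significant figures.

2.92 rad/s

Centripetal acceleration a_c = ω²r. Setting ω²r = 2.14g:
ω = √(2.14g / r) = √(2.14 × 9.81 / 2.46) = √8.534 = 2.921 rad/s.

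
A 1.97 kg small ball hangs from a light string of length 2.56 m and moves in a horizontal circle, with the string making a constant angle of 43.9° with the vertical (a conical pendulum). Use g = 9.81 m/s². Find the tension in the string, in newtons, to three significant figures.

Vertically the bob has no acceleration, so T cosθ = mg.
T = mg/cosθ = 1.97 × 9.81 / cos 43.9° = 19.33/0.7206 = 26.82 N.

26.8 N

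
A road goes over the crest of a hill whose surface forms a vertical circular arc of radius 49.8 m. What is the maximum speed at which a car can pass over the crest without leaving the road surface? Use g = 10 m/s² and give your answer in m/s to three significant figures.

22.3 m/s

At the crest the centre of the circle is below the car, so the net downward (centripetal) force is mg − N = mv²/r.
The car leaves the road when N → 0, giving v_max = √(g r) = √(10.0 × 49.8) = 22.32 m/s.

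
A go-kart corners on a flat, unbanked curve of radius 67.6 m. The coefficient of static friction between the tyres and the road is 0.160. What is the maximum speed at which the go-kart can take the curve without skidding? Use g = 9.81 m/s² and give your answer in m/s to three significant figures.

10.3 m/s

Friction provides the centripetal force on a flat curve. At maximum speed it is at its limiting value: μ_s m g = m v²/r.
Mass cancels: v_max = √(μ_s g r) = √(0.160 × 9.81 × 67.6) = √106.1 = 10.30 m/s.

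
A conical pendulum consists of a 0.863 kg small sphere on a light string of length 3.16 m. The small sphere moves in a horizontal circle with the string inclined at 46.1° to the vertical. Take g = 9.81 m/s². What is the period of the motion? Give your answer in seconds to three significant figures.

r = L sinθ = 2.277 m. From T sinθ = mω²r and T cosθ = mg: tanθ = ω²r/g, so ω² = g tanθ / r = g/(L cosθ).
ω = √(g/(L cosθ)) = √(9.81/(3.16 × 0.6934)) = √4.477 = 2.116 rad/s.
Period = 2π/ω = 2.969 s.

2.97 s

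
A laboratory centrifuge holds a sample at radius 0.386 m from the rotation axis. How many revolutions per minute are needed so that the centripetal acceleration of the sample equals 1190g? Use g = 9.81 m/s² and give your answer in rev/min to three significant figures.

Require ω²r = 1190g, so ω = √(1190 × 9.81/0.386) = 173.9 rad/s.
In rev/min: ω × 60/(2π) = 173.9 × 60/(2π) = 1661 rev/min.

1660 rev/min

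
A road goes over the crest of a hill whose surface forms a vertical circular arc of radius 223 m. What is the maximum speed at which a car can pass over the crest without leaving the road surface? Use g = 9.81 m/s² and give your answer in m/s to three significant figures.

46.8 m/s

At the crest the centre of the circle is below the car, so the net downward (centripetal) force is mg − N = mv²/r.
The car leaves the road when N → 0, giving v_max = √(g r) = √(9.81 × 223) = 46.77 m/s.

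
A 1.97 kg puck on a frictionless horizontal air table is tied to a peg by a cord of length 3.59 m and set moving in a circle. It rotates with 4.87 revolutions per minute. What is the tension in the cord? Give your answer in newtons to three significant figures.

ω = 4.87 rev/min × 2π/60 = 0.5100 rad/s, so v = ωr = 0.5100 × 3.59 = 1.831 m/s.
The tension is the only horizontal force, so it supplies the full centripetal force: T = m v²/r = 1.97 × (1.831)²/3.59 = 1.97 × 3.352/3.59 = 1.839 N.

1.84 N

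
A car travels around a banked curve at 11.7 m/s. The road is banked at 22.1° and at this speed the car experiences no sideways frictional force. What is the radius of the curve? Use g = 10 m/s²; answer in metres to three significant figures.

33.7 m

Frictionless banking: tanθ = v²/(rg), so r = v²/(g tanθ).
r = (11.7)²/(10.0 × tan 22.1°) = 136.9/(10.0 × 0.4061) = 136.9/4.061 = 33.71 m.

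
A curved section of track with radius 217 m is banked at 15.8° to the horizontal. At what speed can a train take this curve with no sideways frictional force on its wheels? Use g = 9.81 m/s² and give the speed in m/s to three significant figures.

On a frictionless banked curve, N sinθ = mv²/r and N cosθ = mg, so tanθ = v²/(rg).
v = √(r g tanθ) = √(217 × 9.81 × tan 15.8°) = √(217 × 9.81 × 0.2830) = √602.4 = 24.54 m/s.

24.5 m/s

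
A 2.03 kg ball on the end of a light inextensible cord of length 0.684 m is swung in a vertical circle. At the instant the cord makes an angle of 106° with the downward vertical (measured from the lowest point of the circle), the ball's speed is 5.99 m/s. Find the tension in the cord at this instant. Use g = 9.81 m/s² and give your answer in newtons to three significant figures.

Take the radial direction toward the centre of the circle as positive. The component of the weight along the string toward the centre is −mg cos φ (φ measured from the bottom), so Newton's second law along the string gives T − mg cos φ = m v²/r.
cos 106° = -0.2756, so T = m(v²/r + g cos φ) = 2.03 × ((5.99)²/0.684 + 9.81 × -0.2756) = 2.03 × (52.46 + (-2.704)) = 2.03 × 49.75 = 101.0 N.

101 N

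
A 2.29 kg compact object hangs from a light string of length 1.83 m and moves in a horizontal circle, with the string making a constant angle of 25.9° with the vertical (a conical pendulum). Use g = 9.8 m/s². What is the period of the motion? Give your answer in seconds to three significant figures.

r = L sinθ = 0.7993 m. From T sinθ = mω²r and T cosθ = mg: tanθ = ω²r/g, so ω² = g tanθ / r = g/(L cosθ).
ω = √(g/(L cosθ)) = √(9.8/(1.83 × 0.8996)) = √5.953 = 2.440 rad/s.
Period = 2π/ω = 2.575 s.

2.58 s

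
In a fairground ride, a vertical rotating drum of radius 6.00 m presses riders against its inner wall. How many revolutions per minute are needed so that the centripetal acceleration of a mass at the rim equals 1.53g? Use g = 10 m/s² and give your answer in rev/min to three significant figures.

Require ω²r = 1.53g, so ω = √(1.53 × 10.0/6.00) = 1.597 rad/s.
In rev/min: ω × 60/(2π) = 1.597 × 60/(2π) = 15.25 rev/min.

15.2 rev/min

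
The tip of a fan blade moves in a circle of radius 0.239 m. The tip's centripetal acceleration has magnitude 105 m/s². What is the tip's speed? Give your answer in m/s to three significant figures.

a_c = v²/r ⇒ v = √(a_c · r) = √(105 × 0.239) = √25.10 = 5.009 m/s.

5.01 m/s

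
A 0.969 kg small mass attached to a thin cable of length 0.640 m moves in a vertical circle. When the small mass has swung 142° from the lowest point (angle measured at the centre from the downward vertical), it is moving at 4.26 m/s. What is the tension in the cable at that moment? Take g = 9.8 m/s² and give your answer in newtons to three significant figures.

Take the radial direction toward the centre of the circle as positive. The component of the weight along the string toward the centre is −mg cos φ (φ measured from the bottom), so Newton's second law along the string gives T − mg cos φ = m v²/r.
cos 142° = -0.7880, so T = m(v²/r + g cos φ) = 0.969 × ((4.26)²/0.640 + 9.8 × -0.7880) = 0.969 × (28.36 + (-7.723)) = 0.969 × 20.63 = 19.99 N.

20.0 N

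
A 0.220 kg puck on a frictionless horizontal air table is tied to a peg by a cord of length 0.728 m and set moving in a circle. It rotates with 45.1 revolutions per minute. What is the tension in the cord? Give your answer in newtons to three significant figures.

ω = 45.1 rev/min × 2π/60 = 4.723 rad/s, so v = ωr = 4.723 × 0.728 = 3.438 m/s.
The tension is the only horizontal force, so it supplies the full centripetal force: T = m v²/r = 0.220 × (3.438)²/0.728 = 0.220 × 11.82/0.728 = 3.572 N.

3.57 N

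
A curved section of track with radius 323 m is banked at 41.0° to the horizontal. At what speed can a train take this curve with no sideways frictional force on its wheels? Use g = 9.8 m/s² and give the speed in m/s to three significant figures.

52.5 m/s

On a frictionless banked curve, N sinθ = mv²/r and N cosθ = mg, so tanθ = v²/(rg).
v = √(r g tanθ) = √(323 × 9.8 × tan 41.0°) = √(323 × 9.8 × 0.8693) = √2752 = 52.46 m/s.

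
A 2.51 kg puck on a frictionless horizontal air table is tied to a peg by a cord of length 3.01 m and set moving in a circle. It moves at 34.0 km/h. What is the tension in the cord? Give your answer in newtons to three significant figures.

74.4 N

v = 34.0 km/h = 34.0/3.6 = 9.444 m/s.
The tension is the only horizontal force, so it supplies the full centripetal force: T = m v²/r = 2.51 × (9.444)²/3.01 = 2.51 × 89.20/3.01 = 74.38 N.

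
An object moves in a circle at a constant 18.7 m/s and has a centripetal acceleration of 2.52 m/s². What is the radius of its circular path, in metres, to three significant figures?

a_c = v²/r ⇒ r = v²/a_c = (18.7)²/2.52 = 349.7/2.52 = 138.8 m.

139 m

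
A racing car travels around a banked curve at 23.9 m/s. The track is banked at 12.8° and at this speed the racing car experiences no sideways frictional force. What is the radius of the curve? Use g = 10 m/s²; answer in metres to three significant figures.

Frictionless banking: tanθ = v²/(rg), so r = v²/(g tanθ).
r = (23.9)²/(10.0 × tan 12.8°) = 571.2/(10.0 × 0.2272) = 571.2/2.272 = 251.4 m.

251 m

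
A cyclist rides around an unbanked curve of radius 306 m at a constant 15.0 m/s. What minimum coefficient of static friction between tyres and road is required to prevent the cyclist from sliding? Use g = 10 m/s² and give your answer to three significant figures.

0.0735

Friction provides the centripetal force: μ_s m g = m v²/r, so μ_s = v²/(g r) = (15.00)²/(10.0 × 306) = 225.0/3060 = 0.07353.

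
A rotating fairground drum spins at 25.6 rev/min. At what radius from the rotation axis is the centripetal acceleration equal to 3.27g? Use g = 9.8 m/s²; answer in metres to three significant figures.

4.46 m

ω = 25.6 rev/min × 2π/60 = 2.681 rad/s.
a_c = ω²r = 3.27g ⇒ r = 3.27 × 9.8 / (2.681)² = 32.05/7.187 = 4.459 m.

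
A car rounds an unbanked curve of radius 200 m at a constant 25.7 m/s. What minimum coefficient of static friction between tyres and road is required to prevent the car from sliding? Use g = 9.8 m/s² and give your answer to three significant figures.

0.337

Friction provides the centripetal force: μ_s m g = m v²/r, so μ_s = v²/(g r) = (25.70)²/(9.8 × 200) = 660.5/1960 = 0.3370.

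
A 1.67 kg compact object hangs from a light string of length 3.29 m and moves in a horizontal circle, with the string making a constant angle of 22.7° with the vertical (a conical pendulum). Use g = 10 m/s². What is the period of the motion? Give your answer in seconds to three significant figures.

3.46 s

r = L sinθ = 1.270 m. From T sinθ = mω²r and T cosθ = mg: tanθ = ω²r/g, so ω² = g tanθ / r = g/(L cosθ).
ω = √(g/(L cosθ)) = √(10.0/(3.29 × 0.9225)) = √3.295 = 1.815 rad/s.
Period = 2π/ω = 3.462 s.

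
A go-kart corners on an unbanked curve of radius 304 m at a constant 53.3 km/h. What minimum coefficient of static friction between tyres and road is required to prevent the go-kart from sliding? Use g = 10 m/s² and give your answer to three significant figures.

v = 53.3/3.6 = 14.81 m/s.
Friction provides the centripetal force: μ_s m g = m v²/r, so μ_s = v²/(g r) = (14.81)²/(10.0 × 304) = 219.2/3040 = 0.07211.

0.0721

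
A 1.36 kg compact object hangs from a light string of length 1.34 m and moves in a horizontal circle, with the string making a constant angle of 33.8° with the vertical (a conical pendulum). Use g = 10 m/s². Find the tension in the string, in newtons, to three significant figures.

Vertically the bob has no acceleration, so T cosθ = mg.
T = mg/cosθ = 1.36 × 10.0 / cos 33.8° = 13.60/0.8310 = 16.37 N.

16.4 N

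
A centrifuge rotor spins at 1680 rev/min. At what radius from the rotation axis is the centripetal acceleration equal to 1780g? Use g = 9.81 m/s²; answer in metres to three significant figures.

ω = 1680 rev/min × 2π/60 = 175.9 rad/s.
a_c = ω²r = 1780g ⇒ r = 1780 × 9.81 / (175.9)² = 17460/30950 = 0.5642 m.

0.564 m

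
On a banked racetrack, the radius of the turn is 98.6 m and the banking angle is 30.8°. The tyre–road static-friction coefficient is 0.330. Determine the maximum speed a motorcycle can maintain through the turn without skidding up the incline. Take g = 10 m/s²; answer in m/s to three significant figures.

At the maximum speed, friction acts down the slope at its limiting value f = μN. Radially (horizontal, toward centre): N sinθ + μN cosθ = mv²/r. Vertically: N cosθ − μN sinθ = mg.
Dividing: v² = r g (sinθ + μcosθ)/(cosθ − μsinθ).
sinθ + μcosθ = 0.5120 + 0.330×0.8590 = 0.7955; cosθ − μsinθ = 0.8590 − 0.330×0.5120 = 0.6900.
v² = 98.6 × 10.0 × 0.7955/0.6900 = 1137 m²/s², so v = 33.72 m/s.

33.7 m/s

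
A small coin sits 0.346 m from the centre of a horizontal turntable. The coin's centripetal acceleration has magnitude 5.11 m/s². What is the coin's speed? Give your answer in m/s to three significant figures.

1.33 m/s

a_c = v²/r ⇒ v = √(a_c · r) = √(5.11 × 0.346) = √1.768 = 1.330 m/s.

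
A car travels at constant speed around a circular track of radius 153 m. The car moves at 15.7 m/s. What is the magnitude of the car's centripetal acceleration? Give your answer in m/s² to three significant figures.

1.61 m/s²

a_c = v²/r = (15.70)²/153 = 246.5/153 = 1.611 m/s².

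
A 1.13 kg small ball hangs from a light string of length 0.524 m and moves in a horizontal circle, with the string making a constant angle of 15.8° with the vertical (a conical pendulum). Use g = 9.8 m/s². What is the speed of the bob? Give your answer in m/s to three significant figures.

The radius of the circle is r = L sinθ = 0.524 × sin 15.8° = 0.1427 m.
Horizontally T sinθ = mv²/r and vertically T cosθ = mg, so tanθ = v²/(rg).
v = √(r g tanθ) = √(0.1427 × 9.8 × 0.2830) = √0.3957 = 0.6290 m/s.

0.629 m/s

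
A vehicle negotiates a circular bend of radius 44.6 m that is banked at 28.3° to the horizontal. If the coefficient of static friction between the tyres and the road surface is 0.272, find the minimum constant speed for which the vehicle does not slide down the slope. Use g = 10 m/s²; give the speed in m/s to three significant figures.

10.2 m/s

At the minimum speed, friction acts up the slope at its limiting value f = μN. Radially (horizontal, toward centre): N sinθ − μN cosθ = mv²/r. Vertically: N cosθ + μN sinθ = mg.
Dividing: v² = r g (sinθ − μcosθ)/(cosθ + μsinθ).
sinθ − μcosθ = 0.4741 − 0.272×0.8805 = 0.2346; cosθ + μsinθ = 0.8805 + 0.272×0.4741 = 1.009.
v² = 44.6 × 10.0 × 0.2346/1.009 = 103.7 m²/s², so v = 10.18 m/s.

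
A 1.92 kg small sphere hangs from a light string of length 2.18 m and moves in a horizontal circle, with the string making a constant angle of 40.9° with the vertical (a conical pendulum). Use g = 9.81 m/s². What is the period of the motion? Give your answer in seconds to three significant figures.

2.58 s

r = L sinθ = 1.427 m. From T sinθ = mω²r and T cosθ = mg: tanθ = ω²r/g, so ω² = g tanθ / r = g/(L cosθ).
ω = √(g/(L cosθ)) = √(9.81/(2.18 × 0.7559)) = √5.954 = 2.440 rad/s.
Period = 2π/ω = 2.575 s.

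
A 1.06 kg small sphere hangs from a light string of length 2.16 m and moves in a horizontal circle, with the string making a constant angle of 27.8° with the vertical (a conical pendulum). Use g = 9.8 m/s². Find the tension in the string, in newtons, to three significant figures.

11.7 N

Vertically the bob has no acceleration, so T cosθ = mg.
T = mg/cosθ = 1.06 × 9.8 / cos 27.8° = 10.39/0.8846 = 11.74 N.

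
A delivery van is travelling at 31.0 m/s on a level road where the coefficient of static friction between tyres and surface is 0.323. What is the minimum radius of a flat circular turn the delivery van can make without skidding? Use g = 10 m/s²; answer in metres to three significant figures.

298 m

At the limit, μ_s m g = m v²/r, so r_min = v²/(μ_s g) = (31.0)²/(0.323 × 10.0) = 961.0/3.230 = 297.5 m.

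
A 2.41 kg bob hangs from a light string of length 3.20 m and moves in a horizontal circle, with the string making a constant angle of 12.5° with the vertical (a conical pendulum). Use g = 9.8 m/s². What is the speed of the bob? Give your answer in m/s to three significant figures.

The radius of the circle is r = L sinθ = 3.20 × sin 12.5° = 0.6926 m.
Horizontally T sinθ = mv²/r and vertically T cosθ = mg, so tanθ = v²/(rg).
v = √(r g tanθ) = √(0.6926 × 9.8 × 0.2217) = √1.505 = 1.227 m/s.

1.23 m/s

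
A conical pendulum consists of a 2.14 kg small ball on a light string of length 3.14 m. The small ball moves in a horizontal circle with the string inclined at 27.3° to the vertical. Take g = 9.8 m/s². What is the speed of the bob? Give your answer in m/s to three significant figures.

The radius of the circle is r = L sinθ = 3.14 × sin 27.3° = 1.440 m.
Horizontally T sinθ = mv²/r and vertically T cosθ = mg, so tanθ = v²/(rg).
v = √(r g tanθ) = √(1.440 × 9.8 × 0.5161) = √7.285 = 2.699 m/s.

2.70 m/s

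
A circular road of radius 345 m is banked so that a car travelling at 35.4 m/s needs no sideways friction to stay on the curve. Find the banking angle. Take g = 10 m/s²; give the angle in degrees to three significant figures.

For a frictionless banked turn: horizontally N sinθ = mv²/r and vertically N cosθ = mg.
Dividing: tanθ = v²/(r g) = (35.4)²/(345 × 10.0) = 1253/3450 = 0.3632.
θ = arctan(0.3632) = 19.96°.

20.0°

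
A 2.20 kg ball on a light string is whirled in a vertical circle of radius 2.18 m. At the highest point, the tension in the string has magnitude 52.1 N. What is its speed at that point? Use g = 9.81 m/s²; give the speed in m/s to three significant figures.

At the top, T + mg = mv²/r, so v = √(r(T/m + g)) = √(2.18 × (52.1/2.20 + 9.81)) = √(2.18 × 33.49) = √73.01 = 8.545 m/s.

8.54 m/s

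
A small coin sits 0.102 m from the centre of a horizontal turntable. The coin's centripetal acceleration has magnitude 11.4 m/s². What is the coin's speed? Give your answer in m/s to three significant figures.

1.08 m/s

a_c = v²/r ⇒ v = √(a_c · r) = √(11.4 × 0.102) = √1.163 = 1.078 m/s.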